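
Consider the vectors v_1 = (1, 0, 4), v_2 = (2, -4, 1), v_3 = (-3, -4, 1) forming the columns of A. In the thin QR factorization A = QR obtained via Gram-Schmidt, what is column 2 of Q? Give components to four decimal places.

e_2 = (0.3790, -0.9205, -0.0948)

e_1 = v_1/‖v_1‖ = (1, 0, 4)/4.1231 = (0.2425, 0.0000, 0.9701).
r_{12} = e_1·v_2 = 1.4552.
u_2 = v_2 − 1.4552·e_1 = (1.6471, -4.0000, -0.4118).
‖u_2‖ = 4.3454, so e_2 = (0.3790, -0.9205, -0.0948).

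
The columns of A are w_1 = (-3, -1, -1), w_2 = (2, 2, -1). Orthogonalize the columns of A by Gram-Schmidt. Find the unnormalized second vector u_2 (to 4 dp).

u_2 = (0.0909, 1.3636, -1.6364)

w_1 = (-3, -1, -1); ‖w_1‖ = 3.3166, so e_1 = (-0.9045, -0.3015, -0.3015).
e_1·w_2 = (-0.9045)·2 + (-0.3015)·2 + (-0.3015)·(-1) = -2.1106.
u_2 = w_2 + 2.1106·e_1 = (0.0909, 1.3636, -1.6364).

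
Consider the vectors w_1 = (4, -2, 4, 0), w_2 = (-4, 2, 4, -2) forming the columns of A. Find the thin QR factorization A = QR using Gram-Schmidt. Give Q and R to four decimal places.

w_1 = (4, -2, 4, 0); ‖w_1‖ = 6.0000, so e_1 = (0.6667, -0.3333, 0.6667, 0.0000).
e_1·w_2 = 0.6667·(-4) + (-0.3333)·2 + 0.6667·4 + 0.0000·(-2) = -0.6667.
u_2 = w_2 + 0.6667·e_1 = (-3.5556, 1.7778, 4.4444, -2.0000).
‖u_2‖ = 6.2893, so e_2 = (-0.5653, 0.2827, 0.7067, -0.3180).

Q = [[0.6667, -0.5653], [-0.3333, 0.2827], [0.6667, 0.7067], [0.0000, -0.3180]], R = [[6.0000, -0.6667], [0.0000, 6.2893]]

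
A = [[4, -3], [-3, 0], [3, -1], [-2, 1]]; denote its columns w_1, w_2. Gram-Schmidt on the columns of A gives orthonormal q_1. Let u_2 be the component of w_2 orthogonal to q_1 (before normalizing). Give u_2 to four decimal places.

u_2 = (-1.2105, -1.3421, 0.3421, 0.1053)

w_1 = (4, -3, 3, -2); ‖w_1‖ = 6.1644, so q_1 = (0.6489, -0.4867, 0.4867, -0.3244).
q_1·w_2 = 0.6489·(-3) + (-0.4867)·0 + 0.4867·(-1) + (-0.3244)·1 = -2.7578.
u_2 = w_2 + 2.7578·q_1 = (-1.2105, -1.3421, 0.3421, 0.1053).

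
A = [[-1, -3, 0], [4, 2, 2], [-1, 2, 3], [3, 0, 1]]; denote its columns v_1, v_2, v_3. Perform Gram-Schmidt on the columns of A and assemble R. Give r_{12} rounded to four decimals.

r_{12} = 1.7321

v_1 = (-1, 4, -1, 3); ‖v_1‖ = 5.1962, so e_1 = (-0.1925, 0.7698, -0.1925, 0.5774).
r_{12} = e_1·v_2 = 1.7321.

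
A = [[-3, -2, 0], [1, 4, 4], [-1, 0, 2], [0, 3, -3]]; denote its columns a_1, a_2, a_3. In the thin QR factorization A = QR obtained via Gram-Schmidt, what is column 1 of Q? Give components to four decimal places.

a_1 = (-3, 1, -1, 0); ‖a_1‖ = 3.3166, so e_1 = (-0.9045, 0.3015, -0.3015, 0.0000).

e_1 = (-0.9045, 0.3015, -0.3015, 0.0000)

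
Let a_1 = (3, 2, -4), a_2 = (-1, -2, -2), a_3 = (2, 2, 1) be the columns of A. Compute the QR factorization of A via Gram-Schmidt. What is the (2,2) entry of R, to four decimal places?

r_{22} = 2.9942

q_1 = a_1/‖a_1‖ = (3, 2, -4)/5.3852 = (0.5571, 0.3714, -0.7428).
r_{12} = q_1·a_2 = 0.1857.
u_2 = a_2 − 0.1857·q_1 = (-1.1034, -2.0690, -1.8621).
r_{22} = ‖u_2‖ = 2.9942.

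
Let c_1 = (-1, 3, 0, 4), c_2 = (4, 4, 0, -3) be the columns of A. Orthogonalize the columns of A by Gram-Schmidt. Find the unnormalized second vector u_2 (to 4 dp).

c_1 = (-1, 3, 0, 4); ‖c_1‖ = 5.0990, so e_1 = (-0.1961, 0.5883, 0.0000, 0.7845).
e_1·c_2 = (-0.1961)·4 + 0.5883·4 + 0.0000·0 + 0.7845·(-3) = -0.7845.
u_2 = c_2 + 0.7845·e_1 = (3.8462, 4.4615, 0.0000, -2.3846).

u_2 = (3.8462, 4.4615, 0.0000, -2.3846)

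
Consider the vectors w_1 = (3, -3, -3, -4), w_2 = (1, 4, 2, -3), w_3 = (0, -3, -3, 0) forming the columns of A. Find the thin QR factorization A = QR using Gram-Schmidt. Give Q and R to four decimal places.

Q = [[0.4575, 0.2216, -0.5612], [-0.4575, 0.6945, 0.3764], [-0.4575, 0.3281, -0.7186], [-0.6100, -0.6008, -0.1643]], R = [[6.5574, -0.4575, 2.7450], [0.0000, 5.4581, -3.0678], [0.0000, 0.0000, 1.0266]]

w_1 = (3, -3, -3, -4); ‖w_1‖ = 6.5574, so q_1 = (0.4575, -0.4575, -0.4575, -0.6100).
q_1·w_2 = 0.4575·1 + (-0.4575)·4 + (-0.4575)·2 + (-0.6100)·(-3) = -0.4575.
u_2 = w_2 + 0.4575·q_1 = (1.2093, 3.7907, 1.7907, -3.2791).
‖u_2‖ = 5.4581, so q_2 = (0.2216, 0.6945, 0.3281, -0.6008).
q_1·w_3 = 0.4575·0 + (-0.4575)·(-3) + (-0.4575)·(-3) + (-0.6100)·0 = 2.7450; q_2·w_3 = 0.2216·0 + 0.6945·(-3) + 0.3281·(-3) + (-0.6008)·0 = -3.0678.
u_3 = w_3 − 2.7450·q_1 + 3.0678·q_2 = (-0.5761, 0.3864, -0.7377, -0.1686).
‖u_3‖ = 1.0266, so q_3 = (-0.5612, 0.3764, -0.7186, -0.1643).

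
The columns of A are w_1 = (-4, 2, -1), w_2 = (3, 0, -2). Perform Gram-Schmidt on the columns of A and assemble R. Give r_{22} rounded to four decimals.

r_{22} = 2.8702

w_1 = (-4, 2, -1); ‖w_1‖ = 4.5826, so e_1 = (-0.8729, 0.4364, -0.2182).
e_1·w_2 = (-0.8729)·3 + 0.4364·0 + (-0.2182)·(-2) = -2.1822.
u_2 = w_2 + 2.1822·e_1 = (1.0952, 0.9524, -2.4762).
r_{22} = ‖u_2‖ = 2.8702.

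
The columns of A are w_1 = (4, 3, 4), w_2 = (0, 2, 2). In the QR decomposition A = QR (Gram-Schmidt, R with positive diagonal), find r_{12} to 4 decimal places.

r_{12} = 2.1864

w_1 = (4, 3, 4); ‖w_1‖ = 6.4031, so q_1 = (0.6247, 0.4685, 0.6247).
r_{12} = q_1·w_2 = 2.1864.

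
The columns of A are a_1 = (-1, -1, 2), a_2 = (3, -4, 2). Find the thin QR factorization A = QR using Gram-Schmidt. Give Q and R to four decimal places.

Q = [[-0.4082, 0.7692], [-0.4082, -0.6355], [0.8165, 0.0669]], R = [[2.4495, 2.0412], [0.0000, 4.9833]]

a_1 = (-1, -1, 2); ‖a_1‖ = 2.4495, so e_1 = (-0.4082, -0.4082, 0.8165).
e_1·a_2 = (-0.4082)·3 + (-0.4082)·(-4) + 0.8165·2 = 2.0412.
u_2 = a_2 − 2.0412·e_1 = (3.8333, -3.1667, 0.3333).
‖u_2‖ = 4.9833, so e_2 = (0.7692, -0.6355, 0.0669).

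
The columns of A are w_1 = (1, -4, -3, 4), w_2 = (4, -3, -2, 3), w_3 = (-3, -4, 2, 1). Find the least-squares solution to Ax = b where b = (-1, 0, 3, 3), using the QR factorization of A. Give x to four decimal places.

w_1 = (1, -4, -3, 4); ‖w_1‖ = 6.4807, so q_1 = (0.1543, -0.6172, -0.4629, 0.6172).
q_1·w_2 = 0.1543·4 + (-0.6172)·(-3) + (-0.4629)·(-2) + 0.6172·3 = 5.2463.
u_2 = w_2 − 5.2463·q_1 = (3.1905, 0.2381, 0.4286, -0.2381).
‖u_2‖ = 3.2367, so q_2 = (0.9857, 0.0736, 0.1324, -0.0736).
q_1·w_3 = 0.1543·(-3) + (-0.6172)·(-4) + (-0.4629)·2 + 0.6172·1 = 1.6973; q_2·w_3 = 0.9857·(-3) + 0.0736·(-4) + 0.1324·2 + (-0.0736)·1 = -3.0601.
u_3 = w_3 − 1.6973·q_1 + 3.0601·q_2 = (-0.2455, -2.7273, 3.1909, -0.2727).
‖u_3‖ = 4.2136, so q_3 = (-0.0583, -0.6473, 0.7573, -0.0647).
Qᵀb = (0.3086, -0.8092, 2.1359).
Back-substitute: x_3 = 2.1359/4.2136 = 0.5069.
x_2 = (-0.8092 + 3.0601·0.5069)/3.2367 = 0.2293.
x_1 = (0.3086 − 5.2463·0.2293 − 1.6973·0.5069)/6.4807 = -0.2707.

x = (-0.2707, 0.2293, 0.5069)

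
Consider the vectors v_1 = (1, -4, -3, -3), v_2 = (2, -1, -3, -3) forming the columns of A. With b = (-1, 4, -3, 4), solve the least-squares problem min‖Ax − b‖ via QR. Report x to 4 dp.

q_1 = v_1/‖v_1‖ = (1, -4, -3, -3)/5.9161 = (0.1690, -0.6761, -0.5071, -0.5071).
r_{12} = q_1·v_2 = 4.0567.
u_2 = v_2 − 4.0567·q_1 = (1.3143, 1.7429, -0.9429, -0.9429).
‖u_2‖ = 2.5579, so q_2 = (0.5138, 0.6814, -0.3686, -0.3686).
Qᵀb = (-3.3806, 1.8430).
Back-substitute: x_2 = 1.8430/2.5579 = 0.7205.
x_1 = (-3.3806 − 4.0567·0.7205)/5.9161 = -1.0655.

x = (-1.0655, 0.7205)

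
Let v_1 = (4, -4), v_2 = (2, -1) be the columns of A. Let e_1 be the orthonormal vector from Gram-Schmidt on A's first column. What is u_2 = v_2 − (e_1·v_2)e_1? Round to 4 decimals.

u_2 = (0.5000, 0.5000)

v_1 = (4, -4); ‖v_1‖ = 5.6569, so e_1 = (0.7071, -0.7071).
e_1·v_2 = 0.7071·2 + (-0.7071)·(-1) = 2.1213.
u_2 = v_2 − 2.1213·e_1 = (0.5000, 0.5000).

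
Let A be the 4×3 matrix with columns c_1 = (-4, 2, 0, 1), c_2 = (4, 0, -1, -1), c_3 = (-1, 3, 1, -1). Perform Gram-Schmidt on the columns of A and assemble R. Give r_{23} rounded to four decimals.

r_{23} = 1.5960

c_1 = (-4, 2, 0, 1); ‖c_1‖ = 4.5826, so e_1 = (-0.8729, 0.4364, 0.0000, 0.2182).
e_1·c_2 = (-0.8729)·4 + 0.4364·0 + 0.0000·(-1) + 0.2182·(-1) = -3.7097.
u_2 = c_2 + 3.7097·e_1 = (0.7619, 1.6190, -1.0000, -0.1905).
‖u_2‖ = 2.0587, so e_2 = (0.3701, 0.7865, -0.4858, -0.0925).
r_{23} = e_2·c_3 = 1.5960.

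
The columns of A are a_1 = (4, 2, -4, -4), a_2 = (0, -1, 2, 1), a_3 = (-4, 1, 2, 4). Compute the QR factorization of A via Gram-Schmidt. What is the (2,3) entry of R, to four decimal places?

e_1 = a_1/‖a_1‖ = (4, 2, -4, -4)/7.2111 = (0.5547, 0.2774, -0.5547, -0.5547).
r_{12} = e_1·a_2 = -1.9415.
u_2 = a_2 + 1.9415·e_1 = (1.0769, -0.4615, 0.9231, -0.0769).
‖u_2‖ = 1.4936, so e_2 = (0.7210, -0.3090, 0.6180, -0.0515).
r_{23} = e_2·a_3 = -2.1631.

r_{23} = -2.1631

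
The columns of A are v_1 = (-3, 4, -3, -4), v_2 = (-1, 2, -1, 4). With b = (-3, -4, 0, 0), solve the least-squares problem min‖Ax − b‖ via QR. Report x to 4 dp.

v_1 = (-3, 4, -3, -4); ‖v_1‖ = 7.0711, so e_1 = (-0.4243, 0.5657, -0.4243, -0.5657).
e_1·v_2 = (-0.4243)·(-1) + 0.5657·2 + (-0.4243)·(-1) + (-0.5657)·4 = -0.2828.
u_2 = v_2 + 0.2828·e_1 = (-1.1200, 2.1600, -1.1200, 3.8400).
‖u_2‖ = 4.6819, so e_2 = (-0.2392, 0.4614, -0.2392, 0.8202).
Qᵀb = (-0.9899, -1.1278).
Back-substitute: x_2 = -1.1278/4.6819 = -0.2409.
x_1 = (-0.9899 + 0.2828·(-0.2409))/7.0711 = -0.1496.

x = (-0.1496, -0.2409)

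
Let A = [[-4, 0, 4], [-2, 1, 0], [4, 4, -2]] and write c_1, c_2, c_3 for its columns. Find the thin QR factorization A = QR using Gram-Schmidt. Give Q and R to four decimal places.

e_1 = c_1/‖c_1‖ = (-4, -2, 4)/6.0000 = (-0.6667, -0.3333, 0.6667).
r_{12} = e_1·c_2 = 2.3333.
u_2 = c_2 − 2.3333·e_1 = (1.5556, 1.7778, 2.4444).
‖u_2‖ = 3.3993, so e_2 = (0.4576, 0.5230, 0.7191).
r_{13} = e_1·c_3 = -4.0000; r_{23} = e_2·c_3 = 0.3922.
u_3 = c_3 + 4.0000·e_1 − 0.3922·e_2 = (1.1538, -1.5385, 0.3846).
‖u_3‖ = 1.9612, so e_3 = (0.5883, -0.7845, 0.1961).

Q = [[-0.6667, 0.4576, 0.5883], [-0.3333, 0.5230, -0.7845], [0.6667, 0.7191, 0.1961]], R = [[6.0000, 2.3333, -4.0000], [0.0000, 3.3993, 0.3922], [0.0000, 0.0000, 1.9612]]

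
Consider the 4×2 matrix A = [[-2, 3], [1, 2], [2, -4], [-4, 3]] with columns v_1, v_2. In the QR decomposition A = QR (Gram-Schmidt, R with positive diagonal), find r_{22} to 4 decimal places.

v_1 = (-2, 1, 2, -4); ‖v_1‖ = 5.0000, so e_1 = (-0.4000, 0.2000, 0.4000, -0.8000).
e_1·v_2 = (-0.4000)·3 + 0.2000·2 + 0.4000·(-4) + (-0.8000)·3 = -4.8000.
u_2 = v_2 + 4.8000·e_1 = (1.0800, 2.9600, -2.0800, -0.8400).
r_{22} = ‖u_2‖ = 3.8678.

r_{22} = 3.8678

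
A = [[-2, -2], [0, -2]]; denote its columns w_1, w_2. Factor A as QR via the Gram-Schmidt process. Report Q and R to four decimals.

Q = [[-1.0000, 0.0000], [0.0000, -1.0000]], R = [[2.0000, 2.0000], [0.0000, 2.0000]]

q_1 = w_1/‖w_1‖ = (-2, 0)/2.0000 = (-1.0000, 0.0000).
r_{12} = q_1·w_2 = 2.0000.
u_2 = w_2 − 2.0000·q_1 = (0.0000, -2.0000).
‖u_2‖ = 2.0000, so q_2 = (0.0000, -1.0000).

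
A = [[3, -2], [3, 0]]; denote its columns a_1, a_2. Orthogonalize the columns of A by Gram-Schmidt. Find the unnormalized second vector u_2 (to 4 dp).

u_2 = (-1.0000, 1.0000)

a_1 = (3, 3); ‖a_1‖ = 4.2426, so q_1 = (0.7071, 0.7071).
q_1·a_2 = 0.7071·(-2) + 0.7071·0 = -1.4142.
u_2 = a_2 + 1.4142·q_1 = (-1.0000, 1.0000).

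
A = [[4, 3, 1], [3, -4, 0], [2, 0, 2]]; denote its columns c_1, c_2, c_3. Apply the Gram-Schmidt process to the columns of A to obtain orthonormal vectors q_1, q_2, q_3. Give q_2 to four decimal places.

q_2 = (0.6000, -0.8000, 0.0000)

q_1 = c_1/‖c_1‖ = (4, 3, 2)/5.3852 = (0.7428, 0.5571, 0.3714).
r_{12} = q_1·c_2 = 0.0000.
u_2 = c_2 + 0.0000·q_1 = (3.0000, -4.0000, 0.0000).
‖u_2‖ = 5.0000, so q_2 = (0.6000, -0.8000, 0.0000).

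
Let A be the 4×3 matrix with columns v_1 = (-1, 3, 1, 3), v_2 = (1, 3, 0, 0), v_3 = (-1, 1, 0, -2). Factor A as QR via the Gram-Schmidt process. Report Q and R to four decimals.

v_1 = (-1, 3, 1, 3); ‖v_1‖ = 4.4721, so e_1 = (-0.2236, 0.6708, 0.2236, 0.6708).
e_1·v_2 = (-0.2236)·1 + 0.6708·3 + 0.2236·0 + 0.6708·0 = 1.7889.
u_2 = v_2 − 1.7889·e_1 = (1.4000, 1.8000, -0.4000, -1.2000).
‖u_2‖ = 2.6077, so e_2 = (0.5369, 0.6903, -0.1534, -0.4602).
e_1·v_3 = (-0.2236)·(-1) + 0.6708·1 + 0.2236·0 + 0.6708·(-2) = -0.4472; e_2·v_3 = 0.5369·(-1) + 0.6903·1 + (-0.1534)·0 + (-0.4602)·(-2) = 1.0738.
u_3 = v_3 + 0.4472·e_1 − 1.0738·e_2 = (-1.6765, 0.5588, 0.2647, -1.2059).
‖u_3‖ = 2.1557, so e_3 = (-0.7777, 0.2592, 0.1228, -0.5594).

Q = [[-0.2236, 0.5369, -0.7777], [0.6708, 0.6903, 0.2592], [0.2236, -0.1534, 0.1228], [0.6708, -0.4602, -0.5594]], R = [[4.4721, 1.7889, -0.4472], [0.0000, 2.6077, 1.0738], [0.0000, 0.0000, 2.1557]]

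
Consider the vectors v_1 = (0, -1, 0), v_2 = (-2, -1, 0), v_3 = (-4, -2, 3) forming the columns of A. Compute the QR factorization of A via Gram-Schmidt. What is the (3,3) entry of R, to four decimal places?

q_1 = v_1/‖v_1‖ = (0, -1, 0)/1.0000 = (0.0000, -1.0000, 0.0000).
r_{12} = q_1·v_2 = 1.0000.
u_2 = v_2 − 1.0000·q_1 = (-2.0000, 0.0000, 0.0000).
‖u_2‖ = 2.0000, so q_2 = (-1.0000, 0.0000, 0.0000).
r_{13} = q_1·v_3 = 2.0000; r_{23} = q_2·v_3 = 4.0000.
u_3 = v_3 − 2.0000·q_1 − 4.0000·q_2 = (0.0000, 0.0000, 3.0000).
r_{33} = ‖u_3‖ = 3.0000.

r_{33} = 3.0000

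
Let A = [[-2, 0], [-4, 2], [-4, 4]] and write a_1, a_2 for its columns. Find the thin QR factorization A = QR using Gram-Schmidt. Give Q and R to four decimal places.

a_1 = (-2, -4, -4); ‖a_1‖ = 6.0000, so q_1 = (-0.3333, -0.6667, -0.6667).
q_1·a_2 = (-0.3333)·0 + (-0.6667)·2 + (-0.6667)·4 = -4.0000.
u_2 = a_2 + 4.0000·q_1 = (-1.3333, -0.6667, 1.3333).
‖u_2‖ = 2.0000, so q_2 = (-0.6667, -0.3333, 0.6667).

Q = [[-0.3333, -0.6667], [-0.6667, -0.3333], [-0.6667, 0.6667]], R = [[6.0000, -4.0000], [0.0000, 2.0000]]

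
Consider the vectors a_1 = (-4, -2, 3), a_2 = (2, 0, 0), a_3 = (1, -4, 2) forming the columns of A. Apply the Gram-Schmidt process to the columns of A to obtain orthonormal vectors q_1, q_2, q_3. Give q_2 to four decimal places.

q_1 = a_1/‖a_1‖ = (-4, -2, 3)/5.3852 = (-0.7428, -0.3714, 0.5571).
r_{12} = q_1·a_2 = -1.4856.
u_2 = a_2 + 1.4856·q_1 = (0.8966, -0.5517, 0.8276).
‖u_2‖ = 1.3391, so q_2 = (0.6695, -0.4120, 0.6180).

q_2 = (0.6695, -0.4120, 0.6180)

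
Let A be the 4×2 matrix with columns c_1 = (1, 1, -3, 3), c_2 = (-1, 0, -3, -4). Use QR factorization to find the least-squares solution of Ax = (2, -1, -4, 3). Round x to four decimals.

x = (1.1190, 0.0952)

c_1 = (1, 1, -3, 3); ‖c_1‖ = 4.4721, so e_1 = (0.2236, 0.2236, -0.6708, 0.6708).
e_1·c_2 = 0.2236·(-1) + 0.2236·0 + (-0.6708)·(-3) + 0.6708·(-4) = -0.8944.
u_2 = c_2 + 0.8944·e_1 = (-0.8000, 0.2000, -3.6000, -3.4000).
‖u_2‖ = 5.0200, so e_2 = (-0.1594, 0.0398, -0.7171, -0.6773).
Qᵀb = (4.9193, 0.4781).
Back-substitute: x_2 = 0.4781/5.0200 = 0.0952.
x_1 = (4.9193 + 0.8944·0.0952)/4.4721 = 1.1190.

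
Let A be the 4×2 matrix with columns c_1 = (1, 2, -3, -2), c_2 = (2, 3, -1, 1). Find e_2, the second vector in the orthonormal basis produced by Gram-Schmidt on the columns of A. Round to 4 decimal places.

e_2 = (0.4629, 0.6172, 0.1543, 0.6172)

c_1 = (1, 2, -3, -2); ‖c_1‖ = 4.2426, so e_1 = (0.2357, 0.4714, -0.7071, -0.4714).
e_1·c_2 = 0.2357·2 + 0.4714·3 + (-0.7071)·(-1) + (-0.4714)·1 = 2.1213.
u_2 = c_2 − 2.1213·e_1 = (1.5000, 2.0000, 0.5000, 2.0000).
‖u_2‖ = 3.2404, so e_2 = (0.4629, 0.6172, 0.1543, 0.6172).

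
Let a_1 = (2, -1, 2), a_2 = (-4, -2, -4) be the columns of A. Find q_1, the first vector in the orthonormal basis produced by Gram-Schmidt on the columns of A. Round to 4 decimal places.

q_1 = a_1/‖a_1‖ = (2, -1, 2)/3.0000 = (0.6667, -0.3333, 0.6667).

q_1 = (0.6667, -0.3333, 0.6667)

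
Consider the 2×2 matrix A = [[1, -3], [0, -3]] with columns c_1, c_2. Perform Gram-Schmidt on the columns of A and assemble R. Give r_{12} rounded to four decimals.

r_{12} = -3.0000

e_1 = c_1/‖c_1‖ = (1, 0)/1.0000 = (1.0000, 0.0000).
r_{12} = e_1·c_2 = -3.0000.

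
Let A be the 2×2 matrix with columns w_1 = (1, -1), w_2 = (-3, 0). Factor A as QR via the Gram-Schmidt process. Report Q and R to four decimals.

Q = [[0.7071, -0.7071], [-0.7071, -0.7071]], R = [[1.4142, -2.1213], [0.0000, 2.1213]]

q_1 = w_1/‖w_1‖ = (1, -1)/1.4142 = (0.7071, -0.7071).
r_{12} = q_1·w_2 = -2.1213.
u_2 = w_2 + 2.1213·q_1 = (-1.5000, -1.5000).
‖u_2‖ = 2.1213, so q_2 = (-0.7071, -0.7071).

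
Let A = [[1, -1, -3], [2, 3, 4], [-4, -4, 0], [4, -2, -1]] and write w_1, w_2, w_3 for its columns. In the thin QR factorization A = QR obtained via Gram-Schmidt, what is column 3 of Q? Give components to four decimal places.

e_3 = (-0.5518, 0.6290, 0.4653, 0.2888)

w_1 = (1, 2, -4, 4); ‖w_1‖ = 6.0828, so e_1 = (0.1644, 0.3288, -0.6576, 0.6576).
e_1·w_2 = 0.1644·(-1) + 0.3288·3 + (-0.6576)·(-4) + 0.6576·(-2) = 2.1372.
u_2 = w_2 − 2.1372·e_1 = (-1.3514, 2.2973, -2.5946, -3.4054).
‖u_2‖ = 5.0431, so e_2 = (-0.2680, 0.4555, -0.5145, -0.6753).
e_1·w_3 = 0.1644·(-3) + 0.3288·4 + (-0.6576)·0 + 0.6576·(-1) = 0.1644; e_2·w_3 = (-0.2680)·(-3) + 0.4555·4 + (-0.5145)·0 + (-0.6753)·(-1) = 3.3013.
u_3 = w_3 − 0.1644·e_1 − 3.3013·e_2 = (-2.1424, 2.4421, 1.8066, 1.1211).
‖u_3‖ = 3.8826, so e_3 = (-0.5518, 0.6290, 0.4653, 0.2888).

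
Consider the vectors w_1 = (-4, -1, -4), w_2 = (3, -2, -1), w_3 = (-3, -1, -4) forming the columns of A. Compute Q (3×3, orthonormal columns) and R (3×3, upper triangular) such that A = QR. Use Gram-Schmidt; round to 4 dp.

w_1 = (-4, -1, -4); ‖w_1‖ = 5.7446, so q_1 = (-0.6963, -0.1741, -0.6963).
q_1·w_2 = (-0.6963)·3 + (-0.1741)·(-2) + (-0.6963)·(-1) = -1.0445.
u_2 = w_2 + 1.0445·q_1 = (2.2727, -2.1818, -1.7273).
‖u_2‖ = 3.5929, so q_2 = (0.6326, -0.6073, -0.4807).
q_1·w_3 = (-0.6963)·(-3) + (-0.1741)·(-1) + (-0.6963)·(-4) = 5.0483; q_2·w_3 = 0.6326·(-3) + (-0.6073)·(-1) + (-0.4807)·(-4) = 0.6326.
u_3 = w_3 − 5.0483·q_1 − 0.6326·q_2 = (0.1150, 0.2629, -0.1808).
‖u_3‖ = 0.3392, so q_3 = (0.3392, 0.7752, -0.5330).

Q = [[-0.6963, 0.6326, 0.3392], [-0.1741, -0.6073, 0.7752], [-0.6963, -0.4807, -0.5330]], R = [[5.7446, -1.0445, 5.0483], [0.0000, 3.5929, 0.6326], [0.0000, 0.0000, 0.3392]]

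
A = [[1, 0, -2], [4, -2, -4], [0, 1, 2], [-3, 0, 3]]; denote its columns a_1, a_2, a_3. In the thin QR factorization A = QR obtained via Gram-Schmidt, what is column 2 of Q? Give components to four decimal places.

a_1 = (1, 4, 0, -3); ‖a_1‖ = 5.0990, so q_1 = (0.1961, 0.7845, 0.0000, -0.5883).
q_1·a_2 = 0.1961·0 + 0.7845·(-2) + 0.0000·1 + (-0.5883)·0 = -1.5689.
u_2 = a_2 + 1.5689·q_1 = (0.3077, -0.7692, 1.0000, -0.9231).
‖u_2‖ = 1.5933, so q_2 = (0.1931, -0.4828, 0.6276, -0.5794).

q_2 = (0.1931, -0.4828, 0.6276, -0.5794)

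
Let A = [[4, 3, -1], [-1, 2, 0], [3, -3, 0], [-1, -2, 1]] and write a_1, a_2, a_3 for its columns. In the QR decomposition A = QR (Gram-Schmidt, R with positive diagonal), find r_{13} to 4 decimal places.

e_1 = a_1/‖a_1‖ = (4, -1, 3, -1)/5.1962 = (0.7698, -0.1925, 0.5774, -0.1925).
r_{13} = e_1·a_3 = -0.9623.

r_{13} = -0.9623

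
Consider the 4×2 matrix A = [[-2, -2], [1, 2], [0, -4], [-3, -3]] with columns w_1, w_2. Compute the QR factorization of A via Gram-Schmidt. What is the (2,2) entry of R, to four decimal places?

e_1 = w_1/‖w_1‖ = (-2, 1, 0, -3)/3.7417 = (-0.5345, 0.2673, 0.0000, -0.8018).
r_{12} = e_1·w_2 = 4.0089.
u_2 = w_2 − 4.0089·e_1 = (0.1429, 0.9286, -4.0000, 0.2143).
r_{22} = ‖u_2‖ = 4.1144.

r_{22} = 4.1144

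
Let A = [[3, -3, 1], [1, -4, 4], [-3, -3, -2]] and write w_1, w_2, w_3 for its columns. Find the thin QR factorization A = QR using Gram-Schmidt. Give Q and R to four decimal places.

e_1 = w_1/‖w_1‖ = (3, 1, -3)/4.3589 = (0.6882, 0.2294, -0.6882).
r_{12} = e_1·w_2 = -0.9177.
u_2 = w_2 + 0.9177·e_1 = (-2.3684, -3.7895, -3.6316).
‖u_2‖ = 5.7583, so e_2 = (-0.4113, -0.6581, -0.6307).
r_{13} = e_1·w_3 = 2.9824; r_{23} = e_2·w_3 = -1.7823.
u_3 = w_3 − 2.9824·e_1 + 1.7823·e_2 = (-1.7857, 2.1429, -1.0714).
‖u_3‖ = 2.9881, so e_3 = (-0.5976, 0.7171, -0.3586).

Q = [[0.6882, -0.4113, -0.5976], [0.2294, -0.6581, 0.7171], [-0.6882, -0.6307, -0.3586]], R = [[4.3589, -0.9177, 2.9824], [0.0000, 5.7583, -1.7823], [0.0000, 0.0000, 2.9881]]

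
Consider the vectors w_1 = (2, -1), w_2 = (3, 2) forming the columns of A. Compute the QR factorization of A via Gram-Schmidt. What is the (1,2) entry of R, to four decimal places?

w_1 = (2, -1); ‖w_1‖ = 2.2361, so q_1 = (0.8944, -0.4472).
r_{12} = q_1·w_2 = 1.7889.

r_{12} = 1.7889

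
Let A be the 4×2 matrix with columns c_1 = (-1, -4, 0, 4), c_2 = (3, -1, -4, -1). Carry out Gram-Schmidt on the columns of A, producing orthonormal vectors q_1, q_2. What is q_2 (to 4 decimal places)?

c_1 = (-1, -4, 0, 4); ‖c_1‖ = 5.7446, so q_1 = (-0.1741, -0.6963, 0.0000, 0.6963).
q_1·c_2 = (-0.1741)·3 + (-0.6963)·(-1) + 0.0000·(-4) + 0.6963·(-1) = -0.5222.
u_2 = c_2 + 0.5222·q_1 = (2.9091, -1.3636, -4.0000, -0.6364).
‖u_2‖ = 5.1698, so q_2 = (0.5627, -0.2638, -0.7737, -0.1231).

q_2 = (0.5627, -0.2638, -0.7737, -0.1231)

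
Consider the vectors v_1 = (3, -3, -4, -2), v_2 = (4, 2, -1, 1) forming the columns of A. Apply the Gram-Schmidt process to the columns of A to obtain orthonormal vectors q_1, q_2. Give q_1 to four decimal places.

q_1 = (0.4867, -0.4867, -0.6489, -0.3244)

v_1 = (3, -3, -4, -2); ‖v_1‖ = 6.1644, so q_1 = (0.4867, -0.4867, -0.6489, -0.3244).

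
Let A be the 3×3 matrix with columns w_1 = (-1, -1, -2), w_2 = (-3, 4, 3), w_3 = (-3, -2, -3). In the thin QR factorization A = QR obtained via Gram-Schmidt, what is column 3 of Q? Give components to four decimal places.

e_3 = (-0.4016, -0.7229, 0.5623)

w_1 = (-1, -1, -2); ‖w_1‖ = 2.4495, so e_1 = (-0.4082, -0.4082, -0.8165).
e_1·w_2 = (-0.4082)·(-3) + (-0.4082)·4 + (-0.8165)·3 = -2.8577.
u_2 = w_2 + 2.8577·e_1 = (-4.1667, 2.8333, 0.6667).
‖u_2‖ = 5.0827, so e_2 = (-0.8198, 0.5575, 0.1312).
e_1·w_3 = (-0.4082)·(-3) + (-0.4082)·(-2) + (-0.8165)·(-3) = 4.4907; e_2·w_3 = (-0.8198)·(-3) + 0.5575·(-2) + 0.1312·(-3) = 0.9509.
u_3 = w_3 − 4.4907·e_1 − 0.9509·e_2 = (-0.3871, -0.6968, 0.5419).
‖u_3‖ = 0.9639, so e_3 = (-0.4016, -0.7229, 0.5623).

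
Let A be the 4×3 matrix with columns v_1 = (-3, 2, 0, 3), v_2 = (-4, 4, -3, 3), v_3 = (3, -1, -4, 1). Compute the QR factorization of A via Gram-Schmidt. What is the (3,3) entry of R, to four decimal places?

r_{33} = 4.0437

v_1 = (-3, 2, 0, 3); ‖v_1‖ = 4.6904, so e_1 = (-0.6396, 0.4264, 0.0000, 0.6396).
e_1·v_2 = (-0.6396)·(-4) + 0.4264·4 + 0.0000·(-3) + 0.6396·3 = 6.1828.
u_2 = v_2 − 6.1828·e_1 = (-0.0455, 1.3636, -3.0000, -0.9545).
‖u_2‖ = 3.4311, so e_2 = (-0.0132, 0.3974, -0.8743, -0.2782).
e_1·v_3 = (-0.6396)·3 + 0.4264·(-1) + 0.0000·(-4) + 0.6396·1 = -1.7056; e_2·v_3 = (-0.0132)·3 + 0.3974·(-1) + (-0.8743)·(-4) + (-0.2782)·1 = 2.7820.
u_3 = v_3 + 1.7056·e_1 − 2.7820·e_2 = (1.9459, -1.3784, -1.5676, 2.8649).
r_{33} = ‖u_3‖ = 4.0437.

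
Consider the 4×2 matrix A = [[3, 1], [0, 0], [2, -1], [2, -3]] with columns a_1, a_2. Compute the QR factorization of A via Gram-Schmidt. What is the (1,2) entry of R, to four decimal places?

a_1 = (3, 0, 2, 2); ‖a_1‖ = 4.1231, so q_1 = (0.7276, 0.0000, 0.4851, 0.4851).
r_{12} = q_1·a_2 = -1.2127.

r_{12} = -1.2127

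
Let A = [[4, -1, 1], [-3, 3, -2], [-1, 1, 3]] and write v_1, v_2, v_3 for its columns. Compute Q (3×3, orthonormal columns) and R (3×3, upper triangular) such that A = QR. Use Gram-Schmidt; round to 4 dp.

Q = [[0.7845, 0.6202, 0.0000], [-0.5883, 0.7442, -0.3162], [-0.1961, 0.2481, 0.9487]], R = [[5.0990, -2.7456, 1.3728], [0.0000, 1.8605, -0.1240], [0.0000, 0.0000, 3.4785]]

e_1 = v_1/‖v_1‖ = (4, -3, -1)/5.0990 = (0.7845, -0.5883, -0.1961).
r_{12} = e_1·v_2 = -2.7456.
u_2 = v_2 + 2.7456·e_1 = (1.1538, 1.3846, 0.4615).
‖u_2‖ = 1.8605, so e_2 = (0.6202, 0.7442, 0.2481).
r_{13} = e_1·v_3 = 1.3728; r_{23} = e_2·v_3 = -0.1240.
u_3 = v_3 − 1.3728·e_1 + 0.1240·e_2 = (0.0000, -1.1000, 3.3000).
‖u_3‖ = 3.4785, so e_3 = (0.0000, -0.3162, 0.9487).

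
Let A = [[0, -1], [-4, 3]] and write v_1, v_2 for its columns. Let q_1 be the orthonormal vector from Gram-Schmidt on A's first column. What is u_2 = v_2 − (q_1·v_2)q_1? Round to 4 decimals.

q_1 = v_1/‖v_1‖ = (0, -4)/4.0000 = (0.0000, -1.0000).
r_{12} = q_1·v_2 = -3.0000.
u_2 = v_2 + 3.0000·q_1 = (-1.0000, 0.0000).

u_2 = (-1.0000, 0.0000)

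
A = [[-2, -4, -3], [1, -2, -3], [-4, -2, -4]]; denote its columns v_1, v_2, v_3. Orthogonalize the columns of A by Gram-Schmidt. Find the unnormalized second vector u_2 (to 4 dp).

v_1 = (-2, 1, -4); ‖v_1‖ = 4.5826, so q_1 = (-0.4364, 0.2182, -0.8729).
q_1·v_2 = (-0.4364)·(-4) + 0.2182·(-2) + (-0.8729)·(-2) = 3.0551.
u_2 = v_2 − 3.0551·q_1 = (-2.6667, -2.6667, 0.6667).

u_2 = (-2.6667, -2.6667, 0.6667)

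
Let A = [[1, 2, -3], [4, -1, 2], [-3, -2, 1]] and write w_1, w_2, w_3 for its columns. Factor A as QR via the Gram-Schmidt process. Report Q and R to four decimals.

Q = [[0.1961, 0.6376, -0.7450], [0.7845, -0.5579, -0.2709], [-0.5883, -0.5313, -0.6096]], R = [[5.0990, 0.7845, 0.3922], [0.0000, 2.8956, -3.5598], [0.0000, 0.0000, 1.0837]]

w_1 = (1, 4, -3); ‖w_1‖ = 5.0990, so e_1 = (0.1961, 0.7845, -0.5883).
e_1·w_2 = 0.1961·2 + 0.7845·(-1) + (-0.5883)·(-2) = 0.7845.
u_2 = w_2 − 0.7845·e_1 = (1.8462, -1.6154, -1.5385).
‖u_2‖ = 2.8956, so e_2 = (0.6376, -0.5579, -0.5313).
e_1·w_3 = 0.1961·(-3) + 0.7845·2 + (-0.5883)·1 = 0.3922; e_2·w_3 = 0.6376·(-3) + (-0.5579)·2 + (-0.5313)·1 = -3.5598.
u_3 = w_3 − 0.3922·e_1 + 3.5598·e_2 = (-0.8073, -0.2936, -0.6606).
‖u_3‖ = 1.0837, so e_3 = (-0.7450, -0.2709, -0.6096).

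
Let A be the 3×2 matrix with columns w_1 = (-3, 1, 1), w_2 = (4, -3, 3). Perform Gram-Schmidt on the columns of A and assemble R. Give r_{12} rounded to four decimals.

r_{12} = -3.6181

e_1 = w_1/‖w_1‖ = (-3, 1, 1)/3.3166 = (-0.9045, 0.3015, 0.3015).
r_{12} = e_1·w_2 = -3.6181.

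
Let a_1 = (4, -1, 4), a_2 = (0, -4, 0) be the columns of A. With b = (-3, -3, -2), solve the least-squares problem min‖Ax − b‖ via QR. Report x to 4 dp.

e_1 = a_1/‖a_1‖ = (4, -1, 4)/5.7446 = (0.6963, -0.1741, 0.6963).
r_{12} = e_1·a_2 = 0.6963.
u_2 = a_2 − 0.6963·e_1 = (-0.4848, -3.8788, -0.4848).
‖u_2‖ = 3.9389, so e_2 = (-0.1231, -0.9847, -0.1231).
Qᵀb = (-2.9593, 3.5697).
Back-substitute: x_2 = 3.5697/3.9389 = 0.9063.
x_1 = (-2.9593 − 0.6963·0.9063)/5.7446 = -0.6250.

x = (-0.6250, 0.9063)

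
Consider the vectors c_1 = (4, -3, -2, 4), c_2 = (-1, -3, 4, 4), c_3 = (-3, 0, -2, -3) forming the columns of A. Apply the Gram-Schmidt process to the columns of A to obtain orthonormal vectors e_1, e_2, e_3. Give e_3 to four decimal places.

e_3 = (-0.5919, -0.6253, -0.4933, -0.1237)

c_1 = (4, -3, -2, 4); ‖c_1‖ = 6.7082, so e_1 = (0.5963, -0.4472, -0.2981, 0.5963).
e_1·c_2 = 0.5963·(-1) + (-0.4472)·(-3) + (-0.2981)·4 + 0.5963·4 = 1.9379.
u_2 = c_2 − 1.9379·e_1 = (-2.1556, -2.1333, 4.5778, 2.8444).
‖u_2‖ = 6.1842, so e_2 = (-0.3486, -0.3450, 0.7402, 0.4600).
e_1·c_3 = 0.5963·(-3) + (-0.4472)·0 + (-0.2981)·(-2) + 0.5963·(-3) = -2.9814; e_2·c_3 = (-0.3486)·(-3) + (-0.3450)·0 + 0.7402·(-2) + 0.4600·(-3) = -1.8147.
u_3 = c_3 + 2.9814·e_1 + 1.8147·e_2 = (-1.8547, -1.9593, -1.5456, -0.3876).
‖u_3‖ = 3.1334, so e_3 = (-0.5919, -0.6253, -0.4933, -0.1237).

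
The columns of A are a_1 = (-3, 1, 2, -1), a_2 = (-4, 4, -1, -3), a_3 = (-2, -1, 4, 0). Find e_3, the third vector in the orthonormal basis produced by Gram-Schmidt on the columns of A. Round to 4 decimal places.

a_1 = (-3, 1, 2, -1); ‖a_1‖ = 3.8730, so e_1 = (-0.7746, 0.2582, 0.5164, -0.2582).
e_1·a_2 = (-0.7746)·(-4) + 0.2582·4 + 0.5164·(-1) + (-0.2582)·(-3) = 4.3894.
u_2 = a_2 − 4.3894·e_1 = (-0.6000, 2.8667, -3.2667, -1.8667).
‖u_2‖ = 4.7679, so e_2 = (-0.1258, 0.6012, -0.6851, -0.3915).
e_1·a_3 = (-0.7746)·(-2) + 0.2582·(-1) + 0.5164·4 + (-0.2582)·0 = 3.3566; e_2·a_3 = (-0.1258)·(-2) + 0.6012·(-1) + (-0.6851)·4 + (-0.3915)·0 = -3.0901.
u_3 = a_3 − 3.3566·e_1 + 3.0901·e_2 = (0.2111, -0.0088, 0.1496, -0.3431).
‖u_3‖ = 0.4298, so e_3 = (0.4912, -0.0205, 0.3480, -0.7982).

e_3 = (0.4912, -0.0205, 0.3480, -0.7982)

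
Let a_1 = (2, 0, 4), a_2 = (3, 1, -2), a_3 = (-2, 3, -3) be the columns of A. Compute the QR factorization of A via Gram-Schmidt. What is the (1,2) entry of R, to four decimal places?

e_1 = a_1/‖a_1‖ = (2, 0, 4)/4.4721 = (0.4472, 0.0000, 0.8944).
r_{12} = e_1·a_2 = -0.4472.

r_{12} = -0.4472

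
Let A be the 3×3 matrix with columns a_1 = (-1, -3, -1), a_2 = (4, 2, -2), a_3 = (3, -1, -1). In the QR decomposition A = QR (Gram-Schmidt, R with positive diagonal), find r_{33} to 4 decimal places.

a_1 = (-1, -3, -1); ‖a_1‖ = 3.3166, so q_1 = (-0.3015, -0.9045, -0.3015).
q_1·a_2 = (-0.3015)·4 + (-0.9045)·2 + (-0.3015)·(-2) = -2.4121.
u_2 = a_2 + 2.4121·q_1 = (3.2727, -0.1818, -2.7273).
‖u_2‖ = 4.2640, so q_2 = (0.7675, -0.0426, -0.6396).
q_1·a_3 = (-0.3015)·3 + (-0.9045)·(-1) + (-0.3015)·(-1) = 0.3015; q_2·a_3 = 0.7675·3 + (-0.0426)·(-1) + (-0.6396)·(-1) = 2.9848.
u_3 = a_3 − 0.3015·q_1 − 2.9848·q_2 = (0.8000, -0.6000, 1.0000).
r_{33} = ‖u_3‖ = 1.4142.

r_{33} = 1.4142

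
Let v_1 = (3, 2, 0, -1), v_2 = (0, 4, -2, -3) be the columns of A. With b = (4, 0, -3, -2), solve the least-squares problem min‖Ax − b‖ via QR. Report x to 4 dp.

x = (0.9614, 0.0491)

e_1 = v_1/‖v_1‖ = (3, 2, 0, -1)/3.7417 = (0.8018, 0.5345, 0.0000, -0.2673).
r_{12} = e_1·v_2 = 2.9399.
u_2 = v_2 − 2.9399·e_1 = (-2.3571, 2.4286, -2.0000, -2.2143).
‖u_2‖ = 4.5119, so e_2 = (-0.5224, 0.5383, -0.4433, -0.4908).
Qᵀb = (3.7417, 0.2216).
Back-substitute: x_2 = 0.2216/4.5119 = 0.0491.
x_1 = (3.7417 − 2.9399·0.0491)/3.7417 = 0.9614.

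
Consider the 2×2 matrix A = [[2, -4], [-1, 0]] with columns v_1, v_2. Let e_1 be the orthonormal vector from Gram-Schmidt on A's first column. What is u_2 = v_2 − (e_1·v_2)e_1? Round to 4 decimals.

u_2 = (-0.8000, -1.6000)

v_1 = (2, -1); ‖v_1‖ = 2.2361, so e_1 = (0.8944, -0.4472).
e_1·v_2 = 0.8944·(-4) + (-0.4472)·0 = -3.5777.
u_2 = v_2 + 3.5777·e_1 = (-0.8000, -1.6000).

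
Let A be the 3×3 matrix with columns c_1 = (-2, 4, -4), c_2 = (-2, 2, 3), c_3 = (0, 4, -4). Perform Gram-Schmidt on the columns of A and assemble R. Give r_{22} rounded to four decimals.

r_{22} = 4.1231

q_1 = c_1/‖c_1‖ = (-2, 4, -4)/6.0000 = (-0.3333, 0.6667, -0.6667).
r_{12} = q_1·c_2 = 0.0000.
u_2 = c_2 − 0.0000·q_1 = (-2.0000, 2.0000, 3.0000).
r_{22} = ‖u_2‖ = 4.1231.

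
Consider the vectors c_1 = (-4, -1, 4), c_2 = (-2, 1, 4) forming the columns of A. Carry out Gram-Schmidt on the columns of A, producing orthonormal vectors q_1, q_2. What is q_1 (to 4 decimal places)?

c_1 = (-4, -1, 4); ‖c_1‖ = 5.7446, so q_1 = (-0.6963, -0.1741, 0.6963).

q_1 = (-0.6963, -0.1741, 0.6963)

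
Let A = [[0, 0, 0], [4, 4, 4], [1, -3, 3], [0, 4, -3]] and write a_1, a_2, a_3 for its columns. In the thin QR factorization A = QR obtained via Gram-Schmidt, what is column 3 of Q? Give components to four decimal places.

q_1 = a_1/‖a_1‖ = (0, 4, 1, 0)/4.1231 = (0.0000, 0.9701, 0.2425, 0.0000).
r_{12} = q_1·a_2 = 3.1530.
u_2 = a_2 − 3.1530·q_1 = (0.0000, 0.9412, -3.7647, 4.0000).
‖u_2‖ = 5.5730, so q_2 = (0.0000, 0.1689, -0.6755, 0.7177).
r_{13} = q_1·a_3 = 4.6082; r_{23} = q_2·a_3 = -3.5043.
u_3 = a_3 − 4.6082·q_1 + 3.5043·q_2 = (0.0000, 0.1212, -0.4848, -0.4848).
‖u_3‖ = 0.6963, so q_3 = (0.0000, 0.1741, -0.6963, -0.6963).

q_3 = (0.0000, 0.1741, -0.6963, -0.6963)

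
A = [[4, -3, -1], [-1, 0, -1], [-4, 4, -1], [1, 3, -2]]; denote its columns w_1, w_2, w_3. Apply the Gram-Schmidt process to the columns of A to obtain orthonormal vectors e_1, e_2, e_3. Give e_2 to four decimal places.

e_2 = (-0.0149, -0.1861, 0.2679, 0.9452)

w_1 = (4, -1, -4, 1); ‖w_1‖ = 5.8310, so e_1 = (0.6860, -0.1715, -0.6860, 0.1715).
e_1·w_2 = 0.6860·(-3) + (-0.1715)·0 + (-0.6860)·4 + 0.1715·3 = -4.2875.
u_2 = w_2 + 4.2875·e_1 = (-0.0588, -0.7353, 1.0588, 3.7353).
‖u_2‖ = 3.9519, so e_2 = (-0.0149, -0.1861, 0.2679, 0.9452).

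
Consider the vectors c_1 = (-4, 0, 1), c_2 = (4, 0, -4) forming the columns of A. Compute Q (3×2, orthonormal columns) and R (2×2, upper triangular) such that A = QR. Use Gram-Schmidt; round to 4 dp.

c_1 = (-4, 0, 1); ‖c_1‖ = 4.1231, so e_1 = (-0.9701, 0.0000, 0.2425).
e_1·c_2 = (-0.9701)·4 + 0.0000·0 + 0.2425·(-4) = -4.8507.
u_2 = c_2 + 4.8507·e_1 = (-0.7059, 0.0000, -2.8235).
‖u_2‖ = 2.9104, so e_2 = (-0.2425, 0.0000, -0.9701).

Q = [[-0.9701, -0.2425], [0.0000, 0.0000], [0.2425, -0.9701]], R = [[4.1231, -4.8507], [0.0000, 2.9104]]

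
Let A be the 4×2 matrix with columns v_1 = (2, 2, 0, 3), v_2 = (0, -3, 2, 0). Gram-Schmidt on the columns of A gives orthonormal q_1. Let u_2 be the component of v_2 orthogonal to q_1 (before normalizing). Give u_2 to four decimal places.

v_1 = (2, 2, 0, 3); ‖v_1‖ = 4.1231, so q_1 = (0.4851, 0.4851, 0.0000, 0.7276).
q_1·v_2 = 0.4851·0 + 0.4851·(-3) + 0.0000·2 + 0.7276·0 = -1.4552.
u_2 = v_2 + 1.4552·q_1 = (0.7059, -2.2941, 2.0000, 1.0588).

u_2 = (0.7059, -2.2941, 2.0000, 1.0588)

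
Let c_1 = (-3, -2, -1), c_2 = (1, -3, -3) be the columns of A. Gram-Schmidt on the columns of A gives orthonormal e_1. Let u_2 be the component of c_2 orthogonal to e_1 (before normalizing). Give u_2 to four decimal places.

u_2 = (2.2857, -2.1429, -2.5714)

c_1 = (-3, -2, -1); ‖c_1‖ = 3.7417, so e_1 = (-0.8018, -0.5345, -0.2673).
e_1·c_2 = (-0.8018)·1 + (-0.5345)·(-3) + (-0.2673)·(-3) = 1.6036.
u_2 = c_2 − 1.6036·e_1 = (2.2857, -2.1429, -2.5714).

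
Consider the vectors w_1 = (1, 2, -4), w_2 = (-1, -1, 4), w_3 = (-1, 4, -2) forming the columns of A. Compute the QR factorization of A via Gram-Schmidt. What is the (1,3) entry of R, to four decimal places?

w_1 = (1, 2, -4); ‖w_1‖ = 4.5826, so e_1 = (0.2182, 0.4364, -0.8729).
r_{13} = e_1·w_3 = 3.2733.

r_{13} = 3.2733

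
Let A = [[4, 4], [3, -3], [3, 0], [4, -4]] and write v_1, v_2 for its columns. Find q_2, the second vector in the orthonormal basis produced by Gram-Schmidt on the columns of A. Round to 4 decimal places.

q_2 = (0.7521, -0.3920, 0.0861, -0.5227)

v_1 = (4, 3, 3, 4); ‖v_1‖ = 7.0711, so q_1 = (0.5657, 0.4243, 0.4243, 0.5657).
q_1·v_2 = 0.5657·4 + 0.4243·(-3) + 0.4243·0 + 0.5657·(-4) = -1.2728.
u_2 = v_2 + 1.2728·q_1 = (4.7200, -2.4600, 0.5400, -3.2800).
‖u_2‖ = 6.2753, so q_2 = (0.7521, -0.3920, 0.0861, -0.5227).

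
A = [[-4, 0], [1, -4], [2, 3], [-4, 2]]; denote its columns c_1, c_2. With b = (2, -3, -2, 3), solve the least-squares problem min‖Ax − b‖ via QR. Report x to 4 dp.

c_1 = (-4, 1, 2, -4); ‖c_1‖ = 6.0828, so e_1 = (-0.6576, 0.1644, 0.3288, -0.6576).
e_1·c_2 = (-0.6576)·0 + 0.1644·(-4) + 0.3288·3 + (-0.6576)·2 = -0.9864.
u_2 = c_2 + 0.9864·e_1 = (-0.6486, -3.8378, 3.3243, 1.3514).
‖u_2‖ = 5.2941, so e_2 = (-0.1225, -0.7249, 0.6279, 0.2553).
Qᵀb = (-4.4388, 1.4397).
Back-substitute: x_2 = 1.4397/5.2941 = 0.2719.
x_1 = (-4.4388 + 0.9864·0.2719)/6.0828 = -0.6856.

x = (-0.6856, 0.2719)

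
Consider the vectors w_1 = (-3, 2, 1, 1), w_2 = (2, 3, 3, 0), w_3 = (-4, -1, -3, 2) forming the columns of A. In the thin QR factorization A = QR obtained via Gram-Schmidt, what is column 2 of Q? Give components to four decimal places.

w_1 = (-3, 2, 1, 1); ‖w_1‖ = 3.8730, so q_1 = (-0.7746, 0.5164, 0.2582, 0.2582).
q_1·w_2 = (-0.7746)·2 + 0.5164·3 + 0.2582·3 + 0.2582·0 = 0.7746.
u_2 = w_2 − 0.7746·q_1 = (2.6000, 2.6000, 2.8000, -0.2000).
‖u_2‖ = 4.6260, so q_2 = (0.5620, 0.5620, 0.6053, -0.0432).

q_2 = (0.5620, 0.5620, 0.6053, -0.0432)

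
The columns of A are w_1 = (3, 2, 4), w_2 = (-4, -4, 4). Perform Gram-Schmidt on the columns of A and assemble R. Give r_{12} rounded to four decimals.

r_{12} = -0.7428

w_1 = (3, 2, 4); ‖w_1‖ = 5.3852, so e_1 = (0.5571, 0.3714, 0.7428).
r_{12} = e_1·w_2 = -0.7428.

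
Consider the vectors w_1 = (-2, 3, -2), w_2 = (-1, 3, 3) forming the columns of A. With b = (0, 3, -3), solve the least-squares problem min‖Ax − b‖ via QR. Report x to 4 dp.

w_1 = (-2, 3, -2); ‖w_1‖ = 4.1231, so e_1 = (-0.4851, 0.7276, -0.4851).
e_1·w_2 = (-0.4851)·(-1) + 0.7276·3 + (-0.4851)·3 = 1.2127.
u_2 = w_2 − 1.2127·e_1 = (-0.4118, 2.1176, 3.5882).
‖u_2‖ = 4.1868, so e_2 = (-0.0983, 0.5058, 0.8570).
Qᵀb = (3.6380, -1.0537).
Back-substitute: x_2 = -1.0537/4.1868 = -0.2517.
x_1 = (3.6380 − 1.2127·(-0.2517))/4.1231 = 0.9564.

x = (0.9564, -0.2517)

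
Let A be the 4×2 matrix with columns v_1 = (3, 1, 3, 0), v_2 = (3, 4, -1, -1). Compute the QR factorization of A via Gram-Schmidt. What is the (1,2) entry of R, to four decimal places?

r_{12} = 2.2942

e_1 = v_1/‖v_1‖ = (3, 1, 3, 0)/4.3589 = (0.6882, 0.2294, 0.6882, 0.0000).
r_{12} = e_1·v_2 = 2.2942.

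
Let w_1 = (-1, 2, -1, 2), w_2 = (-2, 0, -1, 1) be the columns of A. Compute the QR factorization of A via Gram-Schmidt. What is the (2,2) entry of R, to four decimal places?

w_1 = (-1, 2, -1, 2); ‖w_1‖ = 3.1623, so q_1 = (-0.3162, 0.6325, -0.3162, 0.6325).
q_1·w_2 = (-0.3162)·(-2) + 0.6325·0 + (-0.3162)·(-1) + 0.6325·1 = 1.5811.
u_2 = w_2 − 1.5811·q_1 = (-1.5000, -1.0000, -0.5000, 0.0000).
r_{22} = ‖u_2‖ = 1.8708.

r_{22} = 1.8708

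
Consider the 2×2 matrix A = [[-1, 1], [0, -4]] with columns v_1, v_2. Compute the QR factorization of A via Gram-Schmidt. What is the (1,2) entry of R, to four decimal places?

r_{12} = -1.0000

e_1 = v_1/‖v_1‖ = (-1, 0)/1.0000 = (-1.0000, 0.0000).
r_{12} = e_1·v_2 = -1.0000.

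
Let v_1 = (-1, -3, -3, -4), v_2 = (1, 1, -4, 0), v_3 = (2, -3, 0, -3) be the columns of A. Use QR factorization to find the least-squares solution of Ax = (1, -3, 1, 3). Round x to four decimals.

q_1 = v_1/‖v_1‖ = (-1, -3, -3, -4)/5.9161 = (-0.1690, -0.5071, -0.5071, -0.6761).
r_{12} = q_1·v_2 = 1.3522.
u_2 = v_2 − 1.3522·q_1 = (1.2286, 1.6857, -3.3143, 0.9143).
‖u_2‖ = 4.0214, so q_2 = (0.3055, 0.4192, -0.8242, 0.2274).
r_{13} = q_1·v_3 = 3.2116; r_{23} = q_2·v_3 = -1.3286.
u_3 = v_3 − 3.2116·q_1 + 1.3286·q_2 = (2.9488, -0.8145, 0.5336, -0.5265).
‖u_3‖ = 3.1497, so q_3 = (0.9362, -0.2586, 0.1694, -0.1672).
Qᵀb = (-1.1832, -1.0942, 1.3799).
Back-substitute: x_3 = 1.3799/3.1497 = 0.4381.
x_2 = (-1.0942 + 1.3286·0.4381)/4.0214 = -0.1273.
x_1 = (-1.1832 − 1.3522·(-0.1273) − 3.2116·0.4381)/5.9161 = -0.4087.

x = (-0.4087, -0.1273, 0.4381)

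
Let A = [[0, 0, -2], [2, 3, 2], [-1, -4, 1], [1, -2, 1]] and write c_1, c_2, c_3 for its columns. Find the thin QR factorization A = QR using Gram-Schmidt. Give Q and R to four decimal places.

c_1 = (0, 2, -1, 1); ‖c_1‖ = 2.4495, so q_1 = (0.0000, 0.8165, -0.4082, 0.4082).
q_1·c_2 = 0.0000·0 + 0.8165·3 + (-0.4082)·(-4) + 0.4082·(-2) = 3.2660.
u_2 = c_2 − 3.2660·q_1 = (0.0000, 0.3333, -2.6667, -3.3333).
‖u_2‖ = 4.2817, so q_2 = (0.0000, 0.0778, -0.6228, -0.7785).
q_1·c_3 = 0.0000·(-2) + 0.8165·2 + (-0.4082)·1 + 0.4082·1 = 1.6330; q_2·c_3 = 0.0000·(-2) + 0.0778·2 + (-0.6228)·1 + (-0.7785)·1 = -1.2456.
u_3 = c_3 − 1.6330·q_1 + 1.2456·q_2 = (-2.0000, 0.7636, 0.8909, -0.6364).
‖u_3‖ = 2.4045, so q_3 = (-0.8318, 0.3176, 0.3705, -0.2647).

Q = [[0.0000, 0.0000, -0.8318], [0.8165, 0.0778, 0.3176], [-0.4082, -0.6228, 0.3705], [0.4082, -0.7785, -0.2647]], R = [[2.4495, 3.2660, 1.6330], [0.0000, 4.2817, -1.2456], [0.0000, 0.0000, 2.4045]]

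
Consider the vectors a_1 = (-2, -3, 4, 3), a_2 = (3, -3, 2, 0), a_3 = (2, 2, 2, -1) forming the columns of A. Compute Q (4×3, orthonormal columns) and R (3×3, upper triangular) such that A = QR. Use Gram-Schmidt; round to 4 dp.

Q = [[-0.3244, 0.8251, 0.2136], [-0.4867, -0.4914, 0.6773], [0.6489, 0.1941, 0.6957], [0.4867, -0.2002, -0.1078]], R = [[6.1644, 1.7844, -0.8111], [0.0000, 4.3377, 1.2558], [0.0000, 0.0000, 3.2810]]

a_1 = (-2, -3, 4, 3); ‖a_1‖ = 6.1644, so e_1 = (-0.3244, -0.4867, 0.6489, 0.4867).
e_1·a_2 = (-0.3244)·3 + (-0.4867)·(-3) + 0.6489·2 + 0.4867·0 = 1.7844.
u_2 = a_2 − 1.7844·e_1 = (3.5789, -2.1316, 0.8421, -0.8684).
‖u_2‖ = 4.3377, so e_2 = (0.8251, -0.4914, 0.1941, -0.2002).
e_1·a_3 = (-0.3244)·2 + (-0.4867)·2 + 0.6489·2 + 0.4867·(-1) = -0.8111; e_2·a_3 = 0.8251·2 + (-0.4914)·2 + 0.1941·2 + (-0.2002)·(-1) = 1.2558.
u_3 = a_3 + 0.8111·e_1 − 1.2558·e_2 = (0.7007, 2.2224, 2.2825, -0.3538).
‖u_3‖ = 3.2810, so e_3 = (0.2136, 0.6773, 0.6957, -0.1078).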